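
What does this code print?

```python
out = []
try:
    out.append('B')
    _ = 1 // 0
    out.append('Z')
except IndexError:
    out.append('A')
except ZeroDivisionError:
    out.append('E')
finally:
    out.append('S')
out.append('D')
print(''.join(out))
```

Execution trace: 'B' (try body) → 'E' (except ZeroDivisionError) → 'S' (finally) → 'D' (after the try/except). Output: BESD

Answer: BESD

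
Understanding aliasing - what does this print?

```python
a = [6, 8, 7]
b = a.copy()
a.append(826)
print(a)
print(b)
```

Key concept: list.copy() creates independent copy.
Step by step:
`a = [6, 8, 7]` → a = [6, 8, 7]
`b = a.copy()` → b = [6, 8, 7]
`a.append(826)` → a = [6, 8, 7, 826]
`print(a)` → prints [6, 8, 7, 826]
`print(b)` → prints [6, 8, 7]

Answer:
[6, 8, 7, 826]
[6, 8, 7]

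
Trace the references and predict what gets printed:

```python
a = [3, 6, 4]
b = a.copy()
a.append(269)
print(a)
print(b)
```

Key concept: list.copy() creates independent copy.
Step by step:
`a = [3, 6, 4]` → a = [3, 6, 4]
`b = a.copy()` → b = [3, 6, 4]
`a.append(269)` → a = [3, 6, 4, 269]
`print(a)` → prints [3, 6, 4, 269]
`print(b)` → prints [3, 6, 4]

Answer:
[3, 6, 4, 269]
[3, 6, 4]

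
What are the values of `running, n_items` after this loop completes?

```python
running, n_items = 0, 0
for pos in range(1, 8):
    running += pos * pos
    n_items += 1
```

Sum of squares and count
`running, n_items` takes the values: (0, 0) → (1, 0) → (1, 1) → (5, 1) → (5, 2) → (14, 2) → (14, 3) → (30, 3) → (30, 4) → (55, 4) → (55, 5) → (91, 5) → (91, 6) → (140, 6) → (140, 7)

Answer: 140, 7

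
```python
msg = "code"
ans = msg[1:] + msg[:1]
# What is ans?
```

Trace:
`msg = "code"` → msg = 'code'
`ans = msg[1:] + msg[:1]` → ans = 'odec'
So ans = 'odec'

Answer: 'odec'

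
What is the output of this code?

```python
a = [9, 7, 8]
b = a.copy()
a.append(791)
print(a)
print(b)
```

Key concept: list.copy() creates independent copy.
Step by step:
`a = [9, 7, 8]` → a = [9, 7, 8]
`b = a.copy()` → b = [9, 7, 8]
`a.append(791)` → a = [9, 7, 8, 791]
`print(a)` → prints [9, 7, 8, 791]
`print(b)` → prints [9, 7, 8]

Answer:
[9, 7, 8, 791]
[9, 7, 8]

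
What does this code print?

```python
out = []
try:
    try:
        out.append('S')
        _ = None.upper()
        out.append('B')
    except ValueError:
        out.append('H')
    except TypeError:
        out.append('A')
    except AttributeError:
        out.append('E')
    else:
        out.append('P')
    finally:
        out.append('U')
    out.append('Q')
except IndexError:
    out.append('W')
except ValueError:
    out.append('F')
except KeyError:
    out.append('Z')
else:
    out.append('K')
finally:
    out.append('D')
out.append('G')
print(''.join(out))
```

Execution trace: 'S' (inner try body) → 'E' (inner except AttributeError) → 'U' (inner finally) → 'Q' (try body, no exception) → 'K' (else) → 'D' (finally) → 'G' (after the try/except). Output: SEUQKDG

Answer: SEUQKDG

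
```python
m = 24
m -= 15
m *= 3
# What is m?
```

Trace:
`m = 24` → m = 24
`m -= 15` → m = 9
`m *= 3` → m = 27
So m = 27

Answer: 27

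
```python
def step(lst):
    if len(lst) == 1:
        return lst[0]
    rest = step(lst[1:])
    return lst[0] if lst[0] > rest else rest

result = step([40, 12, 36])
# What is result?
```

Recursive max over [40, 12, 36] = 40

Answer: 40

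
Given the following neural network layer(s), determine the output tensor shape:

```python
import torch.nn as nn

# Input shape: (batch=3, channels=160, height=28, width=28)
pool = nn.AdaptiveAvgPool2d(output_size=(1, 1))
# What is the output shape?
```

Input: (3, 160, 28, 28) -> Output: (3, 160, 1, 1)

Answer: (3, 160, 1, 1)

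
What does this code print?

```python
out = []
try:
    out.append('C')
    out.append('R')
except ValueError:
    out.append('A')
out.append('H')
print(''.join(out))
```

Execution trace: 'C' (try body) → 'R' (try body, no exception) → 'H' (after the try/except). Output: CRH

Answer: CRH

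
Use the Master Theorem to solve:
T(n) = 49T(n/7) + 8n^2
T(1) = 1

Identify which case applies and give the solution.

a=49, b=7, f(n)=8n^2. log_7(49) = 2. Since c=2 = 2, Case 2 applies: T(n) = Θ(n^log_b(a) · log n) = O(n^2 log n).

Answer: O(n^2 log n) - Case 2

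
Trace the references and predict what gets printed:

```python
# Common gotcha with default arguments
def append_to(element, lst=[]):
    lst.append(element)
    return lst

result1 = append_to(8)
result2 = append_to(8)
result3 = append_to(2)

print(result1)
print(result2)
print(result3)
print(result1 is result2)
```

Key concept: mutable default argument gotcha.
Step by step:
`result1 = append_to(8)` → result1 = [8]
`result2 = append_to(8)` → result1 = [8, 8] (same object as result2); result2 = [8, 8] (same object as result1)
`result3 = append_to(2)` → result1 = [8, 8, 2] (same object as result2, result3); result2 = [8, 8, 2] (same object as result1, result3); result3 = [8, 8, 2] (same object as result1, result2)
`print(result1)` → prints [8, 8, 2]
`print(result2)` → prints [8, 8, 2]
`print(result3)` → prints [8, 8, 2]
`print(result1 is result2)` → prints True

Answer:
[8, 8, 2]
[8, 8, 2]
[8, 8, 2]
True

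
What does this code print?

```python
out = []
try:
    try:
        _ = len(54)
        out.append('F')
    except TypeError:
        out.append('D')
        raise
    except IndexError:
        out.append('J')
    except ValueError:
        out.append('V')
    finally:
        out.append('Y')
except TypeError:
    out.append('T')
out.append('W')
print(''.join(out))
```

Execution trace: 'D' (inner except TypeError) → 'Y' (inner finally) → 'T' (outer except TypeError) → 'W' (after the try/except). Output: DYTW

Answer: DYTW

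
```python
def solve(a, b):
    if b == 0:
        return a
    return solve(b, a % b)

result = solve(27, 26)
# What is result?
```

solve(27, 26) -> solve(26, 1) -> solve(1, 0) -> 1

Answer: 1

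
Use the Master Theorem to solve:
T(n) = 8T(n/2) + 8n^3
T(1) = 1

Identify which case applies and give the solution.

a=8, b=2, f(n)=8n^3. log_2(8) = 3. Since c=3 = 3, Case 2 applies: T(n) = Θ(n^log_b(a) · log n) = O(n^3 log n).

Answer: O(n^3 log n) - Case 2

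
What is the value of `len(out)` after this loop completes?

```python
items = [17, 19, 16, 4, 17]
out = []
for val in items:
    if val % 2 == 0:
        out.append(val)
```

Count even numbers in [17, 19, 16, 4, 17]
`out` takes the values: [] → [16] → [16, 4]
So `len(out)` = 2

Answer: 2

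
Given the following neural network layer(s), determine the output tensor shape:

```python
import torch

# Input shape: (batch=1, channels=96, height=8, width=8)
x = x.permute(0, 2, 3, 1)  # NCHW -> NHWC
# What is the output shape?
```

Input: (1, 96, 8, 8) -> Output: (1, 8, 8, 96)

Answer: (1, 8, 8, 96)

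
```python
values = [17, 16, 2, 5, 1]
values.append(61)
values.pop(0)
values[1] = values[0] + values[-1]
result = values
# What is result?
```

Trace:
`values = [17, 16, 2, 5, 1]` → values = [17, 16, 2, 5, 1]
`values.append(61)` → values = [17, 16, 2, 5, 1, 61]
`values.pop(0)` → values = [16, 2, 5, 1, 61]
`values[1] = values[0] + values[-1]` → values = [16, 77, 5, 1, 61]
`result = values` → result = [16, 77, 5, 1, 61]
So result = [16, 77, 5, 1, 61]

Answer: [16, 77, 5, 1, 61]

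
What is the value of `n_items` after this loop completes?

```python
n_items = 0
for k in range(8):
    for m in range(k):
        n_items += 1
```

Triangle number: 0+1+2+...+7
`n_items` takes the values: 0 → 1 → 2 → 3 → 4 → 5 → 6 → 7 → 8 → 9 → 10 → 11 → 12 → 13 → 14 → 15 → 16 → 17 → 18 → 19 → 20 → 21 → 22 → 23 → 24 → 25 → 26 → 27 → 28

Answer: 28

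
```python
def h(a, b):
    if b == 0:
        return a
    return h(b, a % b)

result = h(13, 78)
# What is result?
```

h(13, 78) -> h(78, 13) -> h(13, 0) -> 13

Answer: 13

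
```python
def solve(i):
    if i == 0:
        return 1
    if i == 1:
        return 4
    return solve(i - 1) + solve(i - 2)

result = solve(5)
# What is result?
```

Build up from base cases: solve(0)=1, solve(1)=4, solve(2)=5, solve(3)=9, solve(4)=14, solve(5)=23

Answer: 23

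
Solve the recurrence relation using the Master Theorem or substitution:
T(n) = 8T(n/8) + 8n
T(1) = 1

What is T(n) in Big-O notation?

By Master Theorem: a=8, b=8, f(n)=8n. Since log_8(8) = 1 and f(n) = Θ(n^1), Case 2 applies. T(n) = O(n log n).

Answer: O(n log n)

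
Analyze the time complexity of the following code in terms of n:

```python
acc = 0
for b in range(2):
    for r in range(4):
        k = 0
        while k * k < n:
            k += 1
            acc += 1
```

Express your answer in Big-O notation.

Each loop level contributes: 1 × 1 × √n. Multiplying the contributions gives O(√n).

Answer: O(√n)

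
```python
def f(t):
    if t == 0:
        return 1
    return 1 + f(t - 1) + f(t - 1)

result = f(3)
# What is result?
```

f(t) = 1 + 2·f(t-1), f(0)=1. Closed form: (1+1)·2^3 - 1 = 15.

Answer: 15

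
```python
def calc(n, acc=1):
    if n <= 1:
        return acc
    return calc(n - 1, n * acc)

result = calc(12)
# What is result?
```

Accumulator trace (n, acc): (12, 1) -> (11, 12) -> (10, 132) -> (9, 1320) -> (8, 11880) -> (7, 95040) -> (6, 665280) -> (5, 3991680) -> (4, 19958400) -> (3, 79833600) -> (2, 239500800) -> (1, 479001600) -> return 479001600

Answer: 479001600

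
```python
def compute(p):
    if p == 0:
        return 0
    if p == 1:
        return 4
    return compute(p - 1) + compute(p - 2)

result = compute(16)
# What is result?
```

Build up from base cases: compute(0)=0, compute(1)=4, compute(2)=4, compute(3)=8, compute(4)=12, compute(5)=20, compute(6)=32, ..., compute(16)=3948

Answer: 3948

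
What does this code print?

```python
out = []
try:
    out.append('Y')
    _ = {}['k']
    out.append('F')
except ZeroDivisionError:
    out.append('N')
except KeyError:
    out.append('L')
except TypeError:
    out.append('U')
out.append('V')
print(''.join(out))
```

Execution trace: 'Y' (try body) → 'L' (except KeyError) → 'V' (after the try/except). Output: YLV

Answer: YLV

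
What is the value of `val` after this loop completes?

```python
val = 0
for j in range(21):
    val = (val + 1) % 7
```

Increment mod 7, 21 times = 0
`val` takes the values: 0 → 1 → 2 → 3 → 4 → 5 → 6 → 0 → 1 → 2 → 3 → 4 → 5 → 6 → 0 → 1 → 2 → 3 → 4 → 5 → 6 → 0

Answer: 0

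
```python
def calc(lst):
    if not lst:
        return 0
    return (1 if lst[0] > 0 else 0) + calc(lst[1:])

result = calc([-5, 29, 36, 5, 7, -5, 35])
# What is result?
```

Count of positive elements in [-5, 29, 36, 5, 7, -5, 35] = 5

Answer: 5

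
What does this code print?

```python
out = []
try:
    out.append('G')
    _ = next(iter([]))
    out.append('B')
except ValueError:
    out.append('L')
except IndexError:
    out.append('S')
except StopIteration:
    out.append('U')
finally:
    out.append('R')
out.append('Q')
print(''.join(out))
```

Execution trace: 'G' (try body) → 'U' (except StopIteration) → 'R' (finally) → 'Q' (after the try/except). Output: GURQ

Answer: GURQ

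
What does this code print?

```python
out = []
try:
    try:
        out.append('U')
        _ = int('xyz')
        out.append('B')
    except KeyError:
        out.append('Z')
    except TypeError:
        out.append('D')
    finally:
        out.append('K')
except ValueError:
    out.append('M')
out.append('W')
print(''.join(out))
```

Execution trace: 'U' (try body) → 'K' (finally) → 'M' (outer except ValueError) → 'W' (after the try/except). Output: UKMW

Answer: UKMW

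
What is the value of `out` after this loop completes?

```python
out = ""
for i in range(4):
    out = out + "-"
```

Repeat '-' 4 times
`out` takes the values: "" → "-" → "--" → "---" → "----"

Answer: "----"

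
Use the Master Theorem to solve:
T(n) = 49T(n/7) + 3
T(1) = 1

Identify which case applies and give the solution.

a=49, b=7, f(n)=3. log_7(49) = 2. Since c=0 < 2, Case 1 applies: T(n) = Θ(n^log_b(a)) = O(n^2).

Answer: O(n^2) - Case 1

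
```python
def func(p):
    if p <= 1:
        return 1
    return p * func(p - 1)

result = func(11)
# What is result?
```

func(11) = 11 * 10 * 9 * 8 * 7 * 6 * 5 * 4 * 3 * 2 * 1 = 39916800

Answer: 39916800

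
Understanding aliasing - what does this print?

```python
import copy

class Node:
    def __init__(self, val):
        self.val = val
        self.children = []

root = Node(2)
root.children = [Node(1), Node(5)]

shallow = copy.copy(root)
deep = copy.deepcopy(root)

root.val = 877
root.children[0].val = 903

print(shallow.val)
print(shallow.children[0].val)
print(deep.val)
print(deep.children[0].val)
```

Key concept: deep copy with custom objects.
Step by step:
`root = Node(2)` → root = Node(val=2, children=[])
`root.children = [Node(1), Node(5)]` → root = Node(val=2, children=[Node(val=1, children=[]), Node(val=5, children=[])])
`shallow = copy.copy(root)` → shallow = Node(val=2, children=[Node(val=1, children=[]), Node(val=5, children=[])])
`deep = copy.deepcopy(root)` → deep = Node(val=2, children=[Node(val=1, children=[]), Node(val=5, children=[])])
`root.val = 877` → root = Node(val=877, children=[Node(val=1, children=[]), Node(val=5, children=[])])
`root.children[0].val = 903` → root = Node(val=877, children=[Node(val=903, children=[]), Node(val=5, children=[])]); shallow = Node(val=2, children=[Node(val=903, children=[]), Node(val=5, children=[])])
`print(shallow.val)` → prints 2
`print(shallow.children[0].val)` → prints 903
`print(deep.val)` → prints 2
`print(deep.children[0].val)` → prints 1

Answer:
2
903
2
1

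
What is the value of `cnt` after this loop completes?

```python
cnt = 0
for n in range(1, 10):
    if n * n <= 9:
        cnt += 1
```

Count numbers where n² ≤ 9
`cnt` takes the values: 0 → 1 → 2 → 3

Answer: 3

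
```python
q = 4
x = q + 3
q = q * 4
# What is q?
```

Trace:
`q = 4` → q = 4
`x = q + 3` → x = 7
`q = q * 4` → q = 16
So q = 16

Answer: 16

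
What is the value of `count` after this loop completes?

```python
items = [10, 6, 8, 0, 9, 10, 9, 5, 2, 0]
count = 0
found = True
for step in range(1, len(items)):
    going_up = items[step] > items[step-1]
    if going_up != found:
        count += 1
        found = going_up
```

Count direction changes in [10, 6, 8, 0, 9, 10, 9, 5, 2, 0]
`count` takes the values: 0 → 1 → 2 → 3 → 4 → 5

Answer: 5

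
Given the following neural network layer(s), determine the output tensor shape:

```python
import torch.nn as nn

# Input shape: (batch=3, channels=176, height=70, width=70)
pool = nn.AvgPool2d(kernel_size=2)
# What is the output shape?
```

Input: (3, 176, 70, 70) -> Output: (3, 176, 35, 35)

Answer: (3, 176, 35, 35)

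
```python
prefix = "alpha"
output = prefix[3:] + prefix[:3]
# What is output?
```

Trace:
`prefix = "alpha"` → prefix = 'alpha'
`output = prefix[3:] + prefix[:3]` → output = 'haalp'
So output = 'haalp'

Answer: 'haalp'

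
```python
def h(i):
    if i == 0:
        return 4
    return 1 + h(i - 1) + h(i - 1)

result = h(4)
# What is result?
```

h(i) = 1 + 2·h(i-1), h(0)=4. Closed form: (4+1)·2^4 - 1 = 79.

Answer: 79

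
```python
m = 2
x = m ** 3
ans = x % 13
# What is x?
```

Trace:
`m = 2` → m = 2
`x = m ** 3` → x = 8
`ans = x % 13` → ans = 8
So x = 8

Answer: 8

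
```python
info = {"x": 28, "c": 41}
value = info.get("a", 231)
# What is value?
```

Trace:
`info = {"x": 28, "c": 41}` → info = {'x': 28, 'c': 41}
`value = info.get("a", 231)` → value = 231
So value = 231

Answer: 231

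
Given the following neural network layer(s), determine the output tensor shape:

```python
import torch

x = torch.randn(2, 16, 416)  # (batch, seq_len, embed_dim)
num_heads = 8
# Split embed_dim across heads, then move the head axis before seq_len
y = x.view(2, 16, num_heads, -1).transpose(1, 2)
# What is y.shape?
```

Input: (2, 16, 416) -> head_dim = 416 // 8 = 52; after view: (2, 16, 8, 52) -> after transpose(1, 2): (2, 8, 16, 52) -> Output: (2, 8, 16, 52)

Answer: (2, 8, 16, 52)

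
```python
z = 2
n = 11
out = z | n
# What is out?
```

Trace:
`z = 2` → z = 2
`n = 11` → n = 11
`out = z | n` → out = 11
So out = 11

Answer: 11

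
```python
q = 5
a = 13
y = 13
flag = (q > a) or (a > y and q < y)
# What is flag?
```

Trace:
`q = 5` → q = 5
`a = 13` → a = 13
`y = 13` → y = 13
`flag = (q > a) or (a > y and q < y)` → flag = False
So flag = False

Answer: False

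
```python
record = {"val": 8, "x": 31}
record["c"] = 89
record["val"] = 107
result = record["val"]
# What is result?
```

Trace:
`record = {"val": 8, "x": 31}` → record = {'val': 8, 'x': 31}
`record["c"] = 89` → record = {'val': 8, 'x': 31, 'c': 89}
`record["val"] = 107` → record = {'val': 107, 'x': 31, 'c': 89}
`result = record["val"]` → result = 107
So result = 107

Answer: 107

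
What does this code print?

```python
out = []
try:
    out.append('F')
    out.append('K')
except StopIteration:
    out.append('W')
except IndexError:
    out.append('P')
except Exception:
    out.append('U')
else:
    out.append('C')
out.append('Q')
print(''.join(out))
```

Execution trace: 'F' (try body) → 'K' (try body, no exception) → 'C' (else) → 'Q' (after the try/except). Output: FKCQ

Answer: FKCQ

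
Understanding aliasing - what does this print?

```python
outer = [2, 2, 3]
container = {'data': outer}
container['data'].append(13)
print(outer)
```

Key concept: dict holds reference to list.
Step by step:
`outer = [2, 2, 3]` → outer = [2, 2, 3]
`container = {'data': outer}` → container = {'data': [2, 2, 3]}
`container['data'].append(13)` → outer = [2, 2, 3, 13]; container = {'data': [2, 2, 3, 13]}
`print(outer)` → prints [2, 2, 3, 13]

Answer: [2, 2, 3, 13]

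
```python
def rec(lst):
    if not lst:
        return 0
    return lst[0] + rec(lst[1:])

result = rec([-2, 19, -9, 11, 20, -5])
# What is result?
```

(-2) + 19 + (-9) + 11 + 20 + (-5) + 0 = 34

Answer: 34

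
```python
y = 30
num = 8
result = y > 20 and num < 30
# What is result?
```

Trace:
`y = 30` → y = 30
`num = 8` → num = 8
`result = y > 20 and num < 30` → result = True
So result = True

Answer: True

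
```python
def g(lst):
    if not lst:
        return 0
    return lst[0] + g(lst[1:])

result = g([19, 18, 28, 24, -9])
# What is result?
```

19 + 18 + 28 + 24 + (-9) + 0 = 80

Answer: 80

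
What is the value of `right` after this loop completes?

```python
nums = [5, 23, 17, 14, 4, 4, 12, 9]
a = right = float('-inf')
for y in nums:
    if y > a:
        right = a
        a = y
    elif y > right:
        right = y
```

Second largest (with repeats) in [5, 23, 17, 14, 4, 4, 12, 9]
`right` takes the values: -inf → 5 → 17

Answer: 17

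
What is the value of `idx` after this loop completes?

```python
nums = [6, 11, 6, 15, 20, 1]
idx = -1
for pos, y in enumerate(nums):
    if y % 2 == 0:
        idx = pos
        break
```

First even number index in [6, 11, 6, 15, 20, 1]
`idx` takes the values: -1 → 0

Answer: 0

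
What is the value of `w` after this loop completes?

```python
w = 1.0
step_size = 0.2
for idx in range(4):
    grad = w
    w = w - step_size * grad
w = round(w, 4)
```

Gradient descent: w = 1.0 * (1 - 0.2)^4
`w` takes the values: 1.0 → 0.8 → 0.64 → 0.512 → 0.4096

Answer: 0.4096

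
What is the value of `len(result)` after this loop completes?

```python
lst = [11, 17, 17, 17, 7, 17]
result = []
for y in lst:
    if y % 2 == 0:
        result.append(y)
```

Count even numbers in [11, 17, 17, 17, 7, 17]
`result` takes the values: []
So `len(result)` = 0

Answer: 0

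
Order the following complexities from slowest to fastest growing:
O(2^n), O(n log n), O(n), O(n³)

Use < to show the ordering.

Ordered by growth rate: O(n) < O(n log n) < O(n³) < O(2^n)

Answer: O(n) < O(n log n) < O(n³) < O(2^n)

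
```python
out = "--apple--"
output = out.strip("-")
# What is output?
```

Trace:
`out = "--apple--"` → out = '--apple--'
`output = out.strip("-")` → output = 'apple'
So output = 'apple'

Answer: 'apple'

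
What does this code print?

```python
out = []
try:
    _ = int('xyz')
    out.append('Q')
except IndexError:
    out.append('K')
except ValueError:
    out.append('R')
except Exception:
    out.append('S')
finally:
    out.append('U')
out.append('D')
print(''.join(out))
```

Execution trace: 'R' (except ValueError) → 'U' (finally) → 'D' (after the try/except). Output: RUD

Answer: RUD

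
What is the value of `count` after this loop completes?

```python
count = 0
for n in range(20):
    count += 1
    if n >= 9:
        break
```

Loop breaks when n reaches 9, count is 10
`count` takes the values: 0 → 1 → 2 → 3 → 4 → 5 → 6 → 7 → 8 → 9 → 10

Answer: 10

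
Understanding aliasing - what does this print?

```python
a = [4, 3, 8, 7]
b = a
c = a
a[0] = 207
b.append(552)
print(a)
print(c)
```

Key concept: multiple aliases.
Step by step:
`a = [4, 3, 8, 7]` → a = [4, 3, 8, 7]
`b = a` → b = [4, 3, 8, 7] (same object as a)
`c = a` → c = [4, 3, 8, 7] (same object as a, b)
`a[0] = 207` → a = [207, 3, 8, 7] (same object as b, c); b = [207, 3, 8, 7] (same object as a, c); c = [207, 3, 8, 7] (same object as a, b)
`b.append(552)` → a = [207, 3, 8, 7, 552] (same object as b, c); b = [207, 3, 8, 7, 552] (same object as a, c); c = [207, 3, 8, 7, 552] (same object as a, b)
`print(a)` → prints [207, 3, 8, 7, 552]
`print(c)` → prints [207, 3, 8, 7, 552]

Answer:
[207, 3, 8, 7, 552]
[207, 3, 8, 7, 552]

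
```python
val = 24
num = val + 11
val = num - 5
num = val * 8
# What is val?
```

Trace:
`val = 24` → val = 24
`num = val + 11` → num = 35
`val = num - 5` → val = 30
`num = val * 8` → num = 240
So val = 30

Answer: 30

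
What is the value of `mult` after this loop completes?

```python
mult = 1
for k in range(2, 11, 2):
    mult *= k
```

Product of even numbers 2 to 10
`mult` takes the values: 1 → 2 → 8 → 48 → 384 → 3840

Answer: 3840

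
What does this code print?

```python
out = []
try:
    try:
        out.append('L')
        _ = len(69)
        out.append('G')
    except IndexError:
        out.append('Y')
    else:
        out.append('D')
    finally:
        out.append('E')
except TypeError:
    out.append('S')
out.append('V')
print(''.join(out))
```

Execution trace: 'L' (try body) → 'E' (finally) → 'S' (outer except TypeError) → 'V' (after the try/except). Output: LESV

Answer: LESV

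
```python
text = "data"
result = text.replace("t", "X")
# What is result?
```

Trace:
`text = "data"` → text = 'data'
`result = text.replace("t", "X")` → result = 'daXa'
So result = 'daXa'

Answer: 'daXa'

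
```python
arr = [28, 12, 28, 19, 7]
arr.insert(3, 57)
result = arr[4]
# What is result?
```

Trace:
`arr = [28, 12, 28, 19, 7]` → arr = [28, 12, 28, 19, 7]
`arr.insert(3, 57)` → arr = [28, 12, 28, 57, 19, 7]
`result = arr[4]` → result = 19
So result = 19

Answer: 19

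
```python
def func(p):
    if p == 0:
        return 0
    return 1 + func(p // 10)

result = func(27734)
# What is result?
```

Count of digits of 27734: 5

Answer: 5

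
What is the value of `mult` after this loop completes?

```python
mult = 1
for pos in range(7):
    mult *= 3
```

3^7 = 2187
`mult` takes the values: 1 → 3 → 9 → 27 → 81 → 243 → 729 → 2187

Answer: 2187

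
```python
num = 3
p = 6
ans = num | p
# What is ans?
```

Trace:
`num = 3` → num = 3
`p = 6` → p = 6
`ans = num | p` → ans = 7
So ans = 7

Answer: 7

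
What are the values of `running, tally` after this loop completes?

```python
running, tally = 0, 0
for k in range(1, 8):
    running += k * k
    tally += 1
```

Sum of squares and count
`running, tally` takes the values: (0, 0) → (1, 0) → (1, 1) → (5, 1) → (5, 2) → (14, 2) → (14, 3) → (30, 3) → (30, 4) → (55, 4) → (55, 5) → (91, 5) → (91, 6) → (140, 6) → (140, 7)

Answer: 140, 7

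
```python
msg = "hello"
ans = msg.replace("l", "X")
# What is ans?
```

Trace:
`msg = "hello"` → msg = 'hello'
`ans = msg.replace("l", "X")` → ans = 'heXXo'
So ans = 'heXXo'

Answer: 'heXXo'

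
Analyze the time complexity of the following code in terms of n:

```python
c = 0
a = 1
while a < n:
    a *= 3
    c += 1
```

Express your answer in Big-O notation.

Each loop level contributes: log n. Multiplying the contributions gives O(log n).

Answer: O(log n)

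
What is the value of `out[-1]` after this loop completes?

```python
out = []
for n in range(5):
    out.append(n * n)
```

Last element of squares 0 to 4
`out` takes the values: [] → [0] → [0, 1] → [0, 1, 4] → [0, 1, 4, 9] → [0, 1, 4, 9, 16]
So `out[-1]` = 16

Answer: 16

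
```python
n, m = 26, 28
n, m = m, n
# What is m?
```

Trace:
`n, m = 26, 28` → n = 26; m = 28
`n, m = m, n` → n = 28; m = 26
So m = 26

Answer: 26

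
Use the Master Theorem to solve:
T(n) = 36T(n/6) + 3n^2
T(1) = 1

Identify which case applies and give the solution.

a=36, b=6, f(n)=3n^2. log_6(36) = 2. Since c=2 = 2, Case 2 applies: T(n) = Θ(n^log_b(a) · log n) = O(n^2 log n).

Answer: O(n^2 log n) - Case 2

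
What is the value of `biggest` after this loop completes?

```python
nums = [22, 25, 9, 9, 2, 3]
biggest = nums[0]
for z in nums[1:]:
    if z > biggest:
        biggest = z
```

Maximum of [22, 25, 9, 9, 2, 3]
`biggest` takes the values: 22 → 25

Answer: 25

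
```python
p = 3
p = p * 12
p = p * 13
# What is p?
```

Trace:
`p = 3` → p = 3
`p = p * 12` → p = 36
`p = p * 13` → p = 468
So p = 468

Answer: 468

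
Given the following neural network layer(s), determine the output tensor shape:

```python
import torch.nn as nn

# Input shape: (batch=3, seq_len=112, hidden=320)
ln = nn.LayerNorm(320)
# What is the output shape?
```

Input: (3, 112, 320) -> Output: (3, 112, 320)

Answer: (3, 112, 320)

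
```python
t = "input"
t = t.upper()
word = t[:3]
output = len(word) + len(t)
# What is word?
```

Trace:
`t = "input"` → t = 'input'
`t = t.upper()` → t = 'INPUT'
`word = t[:3]` → word = 'INP'
`output = len(word) + len(t)` → output = 8
So word = 'INP'

Answer: 'INP'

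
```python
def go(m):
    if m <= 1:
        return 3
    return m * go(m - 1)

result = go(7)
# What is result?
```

go(7) = 7 * 6 * 5 * 4 * 3 * 2 * 3 = 15120

Answer: 15120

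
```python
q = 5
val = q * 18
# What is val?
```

Trace:
`q = 5` → q = 5
`val = q * 18` → val = 90
So val = 90

Answer: 90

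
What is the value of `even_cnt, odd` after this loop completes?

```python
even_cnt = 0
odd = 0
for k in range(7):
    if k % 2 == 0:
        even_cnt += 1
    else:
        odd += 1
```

Count evens and odds in range(7)
`even_cnt, odd` takes the values: (0, 0) → (1, 0) → (1, 1) → (2, 1) → (2, 2) → (3, 2) → (3, 3) → (4, 3)

Answer: 4, 3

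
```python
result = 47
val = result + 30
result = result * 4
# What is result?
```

Trace:
`result = 47` → result = 47
`val = result + 30` → val = 77
`result = result * 4` → result = 188
So result = 188

Answer: 188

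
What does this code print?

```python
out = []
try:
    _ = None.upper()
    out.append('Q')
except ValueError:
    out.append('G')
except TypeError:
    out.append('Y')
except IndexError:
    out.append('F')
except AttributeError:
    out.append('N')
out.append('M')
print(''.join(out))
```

Execution trace: 'N' (except AttributeError) → 'M' (after the try/except). Output: NM

Answer: NM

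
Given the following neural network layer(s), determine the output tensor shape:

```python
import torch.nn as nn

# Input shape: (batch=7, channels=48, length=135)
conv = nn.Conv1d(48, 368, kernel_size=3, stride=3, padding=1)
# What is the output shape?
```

Input: (7, 48, 135) -> Output: (7, 368, 45)

Answer: (7, 368, 45)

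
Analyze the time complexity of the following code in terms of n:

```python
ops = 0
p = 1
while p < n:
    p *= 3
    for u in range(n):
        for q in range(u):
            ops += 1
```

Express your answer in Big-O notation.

Each loop level contributes: log n × n × n. Multiplying the contributions gives O(n^2 log n).

Answer: O(n^2 log n)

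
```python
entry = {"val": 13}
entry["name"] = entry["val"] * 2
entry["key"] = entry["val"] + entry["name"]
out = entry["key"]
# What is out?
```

Trace:
`entry = {"val": 13}` → entry = {'val': 13}
`entry["name"] = entry["val"] * 2` → entry = {'val': 13, 'name': 26}
`entry["key"] = entry["val"] + entry["name"]` → entry = {'val': 13, 'name': 26, 'key': 39}
`out = entry["key"]` → out = 39
So out = 39

Answer: 39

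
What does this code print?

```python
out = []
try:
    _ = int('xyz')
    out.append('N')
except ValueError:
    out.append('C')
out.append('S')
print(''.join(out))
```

Execution trace: 'C' (except ValueError) → 'S' (after the try/except). Output: CS

Answer: CS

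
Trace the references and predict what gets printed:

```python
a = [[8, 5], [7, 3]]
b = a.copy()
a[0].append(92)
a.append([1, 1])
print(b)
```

Key concept: shallow copy with nested lists.
Step by step:
`a = [[8, 5], [7, 3]]` → a = [[8, 5], [7, 3]]
`b = a.copy()` → b = [[8, 5], [7, 3]]
`a[0].append(92)` → a = [[8, 5, 92], [7, 3]]; b = [[8, 5, 92], [7, 3]]
`a.append([1, 1])` → a = [[8, 5, 92], [7, 3], [1, 1]]
`print(b)` → prints [[8, 5, 92], [7, 3]]

Answer: [[8, 5, 92], [7, 3]]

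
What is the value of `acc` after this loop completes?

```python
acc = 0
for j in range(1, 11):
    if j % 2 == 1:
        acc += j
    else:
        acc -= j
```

Add odd, subtract even
`acc` takes the values: 0 → 1 → -1 → 2 → -2 → 3 → -3 → 4 → -4 → 5 → -5

Answer: -5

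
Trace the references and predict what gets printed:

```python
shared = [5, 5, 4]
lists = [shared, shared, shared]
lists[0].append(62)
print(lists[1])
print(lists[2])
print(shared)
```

Key concept: list of same reference.
Step by step:
`shared = [5, 5, 4]` → shared = [5, 5, 4]
`lists = [shared, shared, shared]` → lists = [[5, 5, 4], [5, 5, 4], [5, 5, 4]]
`lists[0].append(62)` → shared = [5, 5, 4, 62]; lists = [[5, 5, 4, 62], [5, 5, 4, 62], [5, 5, 4, 62]]
`print(lists[1])` → prints [5, 5, 4, 62]
`print(lists[2])` → prints [5, 5, 4, 62]
`print(shared)` → prints [5, 5, 4, 62]

Answer:
[5, 5, 4, 62]
[5, 5, 4, 62]
[5, 5, 4, 62]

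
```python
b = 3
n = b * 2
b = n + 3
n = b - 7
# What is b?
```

Trace:
`b = 3` → b = 3
`n = b * 2` → n = 6
`b = n + 3` → b = 9
`n = b - 7` → n = 2
So b = 9

Answer: 9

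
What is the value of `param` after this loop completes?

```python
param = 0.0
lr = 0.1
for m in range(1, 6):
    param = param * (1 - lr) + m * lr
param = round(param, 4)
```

Moving average with lr=0.1
`param` takes the values: 0.0 → 0.1 → 0.29 → 0.561 → 0.9049 → 1.31441 → 1.3144

Answer: 1.3144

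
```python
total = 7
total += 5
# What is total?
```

Trace:
`total = 7` → total = 7
`total += 5` → total = 12
So total = 12

Answer: 12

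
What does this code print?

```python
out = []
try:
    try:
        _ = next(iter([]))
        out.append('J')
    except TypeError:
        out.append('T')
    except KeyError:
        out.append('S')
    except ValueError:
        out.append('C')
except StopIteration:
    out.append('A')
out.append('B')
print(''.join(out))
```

Execution trace: 'A' (outer except StopIteration) → 'B' (after the try/except). Output: AB

Answer: AB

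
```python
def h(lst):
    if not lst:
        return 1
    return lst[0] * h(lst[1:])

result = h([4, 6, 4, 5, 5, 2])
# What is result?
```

Product over [4, 6, 4, 5, 5, 2] = 4 * 6 * 4 * 5 * 5 * 2 = 4800

Answer: 4800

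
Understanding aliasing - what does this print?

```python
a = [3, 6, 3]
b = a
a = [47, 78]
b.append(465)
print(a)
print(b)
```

Key concept: rebinding vs mutation: a is rebound to a new list, b still points at the original.
Step by step:
`a = [3, 6, 3]` → a = [3, 6, 3]
`b = a` → b = [3, 6, 3] (same object as a)
`a = [47, 78]` → a = [47, 78]
`b.append(465)` → b = [3, 6, 3, 465]
`print(a)` → prints [47, 78]
`print(b)` → prints [3, 6, 3, 465]

Answer:
[47, 78]
[3, 6, 3, 465]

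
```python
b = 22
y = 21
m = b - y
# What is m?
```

Trace:
`b = 22` → b = 22
`y = 21` → y = 21
`m = b - y` → m = 1
So m = 1

Answer: 1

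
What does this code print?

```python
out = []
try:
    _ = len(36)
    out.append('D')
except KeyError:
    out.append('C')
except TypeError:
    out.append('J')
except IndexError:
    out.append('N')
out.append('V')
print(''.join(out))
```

Execution trace: 'J' (except TypeError) → 'V' (after the try/except). Output: JV

Answer: JV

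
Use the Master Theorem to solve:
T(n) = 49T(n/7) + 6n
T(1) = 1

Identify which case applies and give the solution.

a=49, b=7, f(n)=6n. log_7(49) = 2. Since c=1 < 2, Case 1 applies: T(n) = Θ(n^log_b(a)) = O(n^2).

Answer: O(n^2) - Case 1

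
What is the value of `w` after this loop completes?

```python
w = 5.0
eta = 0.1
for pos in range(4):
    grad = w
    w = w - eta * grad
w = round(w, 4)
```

Gradient descent: w = 5.0 * (1 - 0.1)^4
`w` takes the values: 5.0 → 4.5 → 4.05 → 3.645 → 3.2805

Answer: 3.2805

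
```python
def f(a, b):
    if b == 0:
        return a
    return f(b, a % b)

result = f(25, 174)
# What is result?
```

f(25, 174) -> f(174, 25) -> f(25, 24) -> f(24, 1) -> f(1, 0) -> 1

Answer: 1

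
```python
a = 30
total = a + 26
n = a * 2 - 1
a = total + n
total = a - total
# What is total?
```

Trace:
`a = 30` → a = 30
`total = a + 26` → total = 56
`n = a * 2 - 1` → n = 59
`a = total + n` → a = 115
`total = a - total` → total = 59
So total = 59

Answer: 59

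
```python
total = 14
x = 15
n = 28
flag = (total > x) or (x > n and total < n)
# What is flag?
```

Trace:
`total = 14` → total = 14
`x = 15` → x = 15
`n = 28` → n = 28
`flag = (total > x) or (x > n and total < n)` → flag = False
So flag = False

Answer: False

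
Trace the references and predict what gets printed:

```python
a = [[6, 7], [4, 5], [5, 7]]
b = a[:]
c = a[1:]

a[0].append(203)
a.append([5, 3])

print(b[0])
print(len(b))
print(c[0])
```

Key concept: slice with nested mutation.
Step by step:
`a = [[6, 7], [4, 5], [5, 7]]` → a = [[6, 7], [4, 5], [5, 7]]
`b = a[:]` → b = [[6, 7], [4, 5], [5, 7]]
`c = a[1:]` → c = [[4, 5], [5, 7]]
`a[0].append(203)` → a = [[6, 7, 203], [4, 5], [5, 7]]; b = [[6, 7, 203], [4, 5], [5, 7]]
`a.append([5, 3])` → a = [[6, 7, 203], [4, 5], [5, 7], [5, 3]]
`print(b[0])` → prints [6, 7, 203]
`print(len(b))` → prints 3
`print(c[0])` → prints [4, 5]

Answer:
[6, 7, 203]
3
[4, 5]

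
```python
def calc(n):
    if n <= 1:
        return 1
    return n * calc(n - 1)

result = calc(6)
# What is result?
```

calc(6) = 6 * 5 * 4 * 3 * 2 * 1 = 720

Answer: 720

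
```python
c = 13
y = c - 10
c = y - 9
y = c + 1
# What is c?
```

Trace:
`c = 13` → c = 13
`y = c - 10` → y = 3
`c = y - 9` → c = -6
`y = c + 1` → y = -5
So c = -6

Answer: -6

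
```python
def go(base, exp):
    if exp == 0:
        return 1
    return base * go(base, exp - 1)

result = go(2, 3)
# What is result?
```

go(2, 3) = 2 * 2 * 2 = 8

Answer: 8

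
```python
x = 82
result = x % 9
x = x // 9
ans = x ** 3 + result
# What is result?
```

Trace:
`x = 82` → x = 82
`result = x % 9` → result = 1
`x = x // 9` → x = 9
`ans = x ** 3 + result` → ans = 730
So result = 1

Answer: 1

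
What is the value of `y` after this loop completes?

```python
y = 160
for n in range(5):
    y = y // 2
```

Halve 5 times: 160 // 2^5 = 5
`y` takes the values: 160 → 80 → 40 → 20 → 10 → 5

Answer: 5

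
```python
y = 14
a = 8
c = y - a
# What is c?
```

Trace:
`y = 14` → y = 14
`a = 8` → a = 8
`c = y - a` → c = 6
So c = 6

Answer: 6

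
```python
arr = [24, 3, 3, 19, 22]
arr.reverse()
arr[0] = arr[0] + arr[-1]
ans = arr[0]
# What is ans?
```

Trace:
`arr = [24, 3, 3, 19, 22]` → arr = [24, 3, 3, 19, 22]
`arr.reverse()` → arr = [22, 19, 3, 3, 24]
`arr[0] = arr[0] + arr[-1]` → arr = [46, 19, 3, 3, 24]
`ans = arr[0]` → ans = 46
So ans = 46

Answer: 46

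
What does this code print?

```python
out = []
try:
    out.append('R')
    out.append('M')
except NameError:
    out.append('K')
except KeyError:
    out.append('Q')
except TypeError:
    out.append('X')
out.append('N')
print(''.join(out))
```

Execution trace: 'R' (try body) → 'M' (try body, no exception) → 'N' (after the try/except). Output: RMN

Answer: RMN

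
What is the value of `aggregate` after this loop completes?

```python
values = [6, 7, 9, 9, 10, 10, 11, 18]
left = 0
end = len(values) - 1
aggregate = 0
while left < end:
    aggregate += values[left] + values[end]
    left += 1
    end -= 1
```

Sum of pairs from ends
`aggregate` takes the values: 0 → 24 → 42 → 61 → 80

Answer: 80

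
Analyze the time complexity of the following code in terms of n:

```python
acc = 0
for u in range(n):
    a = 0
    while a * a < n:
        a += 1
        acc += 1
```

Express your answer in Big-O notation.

Each loop level contributes: n × √n. Multiplying the contributions gives O(n√n).

Answer: O(n√n)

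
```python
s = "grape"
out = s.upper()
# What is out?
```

Trace:
`s = "grape"` → s = 'grape'
`out = s.upper()` → out = 'GRAPE'
So out = 'GRAPE'

Answer: 'GRAPE'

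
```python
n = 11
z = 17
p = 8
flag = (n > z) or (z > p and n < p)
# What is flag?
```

Trace:
`n = 11` → n = 11
`z = 17` → z = 17
`p = 8` → p = 8
`flag = (n > z) or (z > p and n < p)` → flag = False
So flag = False

Answer: False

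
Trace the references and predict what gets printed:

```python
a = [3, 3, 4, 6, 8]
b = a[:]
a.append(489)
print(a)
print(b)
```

Key concept: slice [:] creates copy.
Step by step:
`a = [3, 3, 4, 6, 8]` → a = [3, 3, 4, 6, 8]
`b = a[:]` → b = [3, 3, 4, 6, 8]
`a.append(489)` → a = [3, 3, 4, 6, 8, 489]
`print(a)` → prints [3, 3, 4, 6, 8, 489]
`print(b)` → prints [3, 3, 4, 6, 8]

Answer:
[3, 3, 4, 6, 8, 489]
[3, 3, 4, 6, 8]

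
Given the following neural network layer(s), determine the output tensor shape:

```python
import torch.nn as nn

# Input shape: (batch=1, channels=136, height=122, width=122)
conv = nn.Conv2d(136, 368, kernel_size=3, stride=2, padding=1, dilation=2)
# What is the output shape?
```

Input: (1, 136, 122, 122) -> Output: (1, 368, 60, 60)

Answer: (1, 368, 60, 60)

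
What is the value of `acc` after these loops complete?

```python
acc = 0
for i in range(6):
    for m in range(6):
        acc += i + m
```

Sum of all i+m for i,m in 6x6
`acc` takes the values: 0 → 1 → 3 → 6 → 10 → 15 → 16 → 18 → 21 → 25 → 30 → 36 → 38 → 41 → 45 → 50 → 56 → 63 → 66 → 70 → 75 → 81 → 88 → 96 → 100 → 105 → 111 → 118 → 126 → 135 → 140 → 146 → 153 → 161 → 170 → 180

Answer: 180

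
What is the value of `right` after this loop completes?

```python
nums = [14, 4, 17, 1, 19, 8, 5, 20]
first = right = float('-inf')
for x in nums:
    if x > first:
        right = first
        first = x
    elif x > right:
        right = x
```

Second largest (with repeats) in [14, 4, 17, 1, 19, 8, 5, 20]
`right` takes the values: -inf → 4 → 14 → 17 → 19

Answer: 19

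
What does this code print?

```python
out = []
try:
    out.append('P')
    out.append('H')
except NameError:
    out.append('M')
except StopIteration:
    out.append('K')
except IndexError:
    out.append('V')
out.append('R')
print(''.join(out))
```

Execution trace: 'P' (try body) → 'H' (try body, no exception) → 'R' (after the try/except). Output: PHR

Answer: PHR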